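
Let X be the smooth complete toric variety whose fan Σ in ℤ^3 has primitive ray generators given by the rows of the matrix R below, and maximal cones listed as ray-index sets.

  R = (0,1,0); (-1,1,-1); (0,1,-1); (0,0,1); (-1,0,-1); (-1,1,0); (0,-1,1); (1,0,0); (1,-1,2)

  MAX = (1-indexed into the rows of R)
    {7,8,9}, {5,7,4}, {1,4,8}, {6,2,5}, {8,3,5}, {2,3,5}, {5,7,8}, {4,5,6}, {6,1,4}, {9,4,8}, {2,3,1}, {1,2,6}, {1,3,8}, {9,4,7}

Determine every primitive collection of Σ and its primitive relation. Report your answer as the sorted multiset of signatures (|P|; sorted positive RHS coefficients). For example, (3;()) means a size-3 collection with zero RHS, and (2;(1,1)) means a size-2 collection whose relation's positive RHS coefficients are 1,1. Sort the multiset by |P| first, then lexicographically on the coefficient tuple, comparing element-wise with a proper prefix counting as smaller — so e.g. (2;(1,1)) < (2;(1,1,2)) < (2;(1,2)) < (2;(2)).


Primitive collections (17):

  • {3,7}:  v_{3} + v_{7} = 0 ; sig = (2;())
  • {1,5}:  v_{1} + v_{5} = v_{2} ; sig = (2;(1))
  • {1,7}:  v_{1} + v_{7} = v_{4} ; sig = (2;(1))
  • {2,4}:  v_{2} + v_{4} = v_{6} ; sig = (2;(1))
  • {2,8}:  v_{2} + v_{8} = v_{3} ; sig = (2;(1))
  • {2,9}:  v_{2} + v_{9} = v_{4} ; sig = (2;(1))
  • {3,4}:  v_{3} + v_{4} = v_{1} ; sig = (2;(1))
  • {5,9}:  v_{5} + v_{9} = v_{7} ; sig = (2;(1))
  • {6,8}:  v_{6} + v_{8} = v_{1} ; sig = (2;(1))
  • {2,7}:  v_{2} + v_{7} = v_{4} + v_{5} ; sig = (2;(1,1))
  • {3,6}:  v_{3} + v_{6} = v_{1} + v_{2} ; sig = (2;(1,1))
  • {3,9}:  v_{3} + v_{9} = v_{4} + v_{8} ; sig = (2;(1,1))
  • {1,9}:  v_{1} + v_{9} = 2·v_{4} + v_{8} ; sig = (2;(1,2))
  • {6,7}:  v_{6} + v_{7} = 2·v_{4} + v_{5} ; sig = (2;(1,2))
  • {6,9}:  v_{6} + v_{9} = 2·v_{4} ; sig = (2;(2))
  • {4,5,8}:  v_{4} + v_{5} + v_{8} = 0 ; sig = (3;())
  • {4,7,8}:  v_{4} + v_{7} + v_{8} = v_{9} ; sig = (3;(1))

Signatures (|P|; sorted positive RHS coefficients), sorted:
    (2;())
    (2;(1))
    (2;(1))
    (2;(1))
    (2;(1))
    (2;(1))
    (2;(1))
    (2;(1))
    (2;(1))
    (2;(1,1))
    (2;(1,1))
    (2;(1,1))
    (2;(1,2))
    (2;(1,2))
    (2;(2))
    (3;())
    (3;(1))


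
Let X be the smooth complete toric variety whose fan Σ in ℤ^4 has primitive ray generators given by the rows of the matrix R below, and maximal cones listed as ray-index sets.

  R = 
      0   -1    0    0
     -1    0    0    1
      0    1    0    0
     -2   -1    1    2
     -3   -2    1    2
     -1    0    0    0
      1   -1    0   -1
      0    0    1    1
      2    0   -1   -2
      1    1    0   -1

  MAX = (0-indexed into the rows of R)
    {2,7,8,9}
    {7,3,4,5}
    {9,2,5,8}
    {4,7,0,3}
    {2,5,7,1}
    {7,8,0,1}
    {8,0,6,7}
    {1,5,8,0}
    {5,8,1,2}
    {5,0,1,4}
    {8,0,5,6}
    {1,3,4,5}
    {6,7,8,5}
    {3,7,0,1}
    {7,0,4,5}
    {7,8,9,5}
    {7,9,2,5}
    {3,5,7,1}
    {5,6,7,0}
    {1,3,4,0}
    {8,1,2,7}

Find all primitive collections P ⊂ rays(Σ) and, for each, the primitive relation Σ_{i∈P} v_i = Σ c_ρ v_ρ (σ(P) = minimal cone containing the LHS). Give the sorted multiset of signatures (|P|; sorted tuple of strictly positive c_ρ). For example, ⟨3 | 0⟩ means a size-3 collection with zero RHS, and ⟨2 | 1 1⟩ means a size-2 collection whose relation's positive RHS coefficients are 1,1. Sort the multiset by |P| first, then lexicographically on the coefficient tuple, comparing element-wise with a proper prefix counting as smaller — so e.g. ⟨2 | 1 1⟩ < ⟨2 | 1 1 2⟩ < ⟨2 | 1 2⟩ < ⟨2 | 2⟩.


Σ has 20 primitive collections:

  P={0,2}:  v_{0} + v_{2} = 0  so sig = ⟨2 | 0⟩
  P={1,6}:  v_{1} + v_{6} = v_{0}  so sig = ⟨2 | 1⟩
  P={1,9}:  v_{1} + v_{9} = v_{2}  so sig = ⟨2 | 1⟩
  P={3,8}:  v_{3} + v_{8} = v_{0}  so sig = ⟨2 | 1⟩
  P={2,4}:  v_{2} + v_{4} = v_{3} + v_{5}  so sig = ⟨2 | 1 1⟩
  P={3,9}:  v_{3} + v_{9} = v_{5} + v_{7}  so sig = ⟨2 | 1 1⟩
  P={0,9}:  v_{0} + v_{9} = v_{5} + v_{7} + v_{8}  so sig = ⟨2 | 1 1 1⟩
  P={2,3}:  v_{2} + v_{3} = v_{1} + v_{5} + v_{7}  so sig = ⟨2 | 1 1 1⟩
  P={2,6}:  v_{2} + v_{6} = v_{5} + v_{7} + v_{8}  so sig = ⟨2 | 1 1 1⟩
  P={3,6}:  v_{3} + v_{6} = 2·v_{0} + v_{5} + v_{7}  so sig = ⟨2 | 1 1 2⟩
  P={4,9}:  v_{4} + v_{9} = v_{0} + 2·v_{5} + v_{7}  so sig = ⟨2 | 1 1 2⟩
  P={4,8}:  v_{4} + v_{8} = 2·v_{0} + v_{5}  so sig = ⟨2 | 1 2⟩
  P={4,6}:  v_{4} + v_{6} = 3·v_{0} + 2·v_{5} + v_{7}  so sig = ⟨2 | 1 2 3⟩
  P={6,9}:  v_{6} + v_{9} = 2·v_{5} + 2·v_{7} + 2·v_{8}  so sig = ⟨2 | 2 2 2⟩
  P={0,3,5}:  v_{0} + v_{3} + v_{5} = v_{4}  so sig = ⟨3 | 1⟩
  P={1,4,7}:  v_{1} + v_{4} + v_{7} = 2·v_{3}  so sig = ⟨3 | 2⟩
  P={1,5,7,8}:  v_{1} + v_{5} + v_{7} + v_{8} = 0  so sig = ⟨4 | 0⟩
  P={0,1,5,7}:  v_{0} + v_{1} + v_{5} + v_{7} = v_{3}  so sig = ⟨4 | 1⟩
  P={0,5,7,8}:  v_{0} + v_{5} + v_{7} + v_{8} = v_{6}  so sig = ⟨4 | 1⟩
  P={2,5,7,8}:  v_{2} + v_{5} + v_{7} + v_{8} = v_{9}  so sig = ⟨4 | 1⟩

Hence PRS(X_Σ) =
{ ⟨2 | 0⟩,  ⟨2 | 1⟩ ×3,  ⟨2 | 1 1⟩ ×2,  ⟨2 | 1 1 1⟩ ×3,  ⟨2 | 1 1 2⟩ ×2,  ⟨2 | 1 2⟩,  ⟨2 | 1 2 3⟩,  ⟨2 | 2 2 2⟩,  ⟨3 | 1⟩,  ⟨3 | 2⟩,  ⟨4 | 0⟩,  ⟨4 | 1⟩ ×3 }


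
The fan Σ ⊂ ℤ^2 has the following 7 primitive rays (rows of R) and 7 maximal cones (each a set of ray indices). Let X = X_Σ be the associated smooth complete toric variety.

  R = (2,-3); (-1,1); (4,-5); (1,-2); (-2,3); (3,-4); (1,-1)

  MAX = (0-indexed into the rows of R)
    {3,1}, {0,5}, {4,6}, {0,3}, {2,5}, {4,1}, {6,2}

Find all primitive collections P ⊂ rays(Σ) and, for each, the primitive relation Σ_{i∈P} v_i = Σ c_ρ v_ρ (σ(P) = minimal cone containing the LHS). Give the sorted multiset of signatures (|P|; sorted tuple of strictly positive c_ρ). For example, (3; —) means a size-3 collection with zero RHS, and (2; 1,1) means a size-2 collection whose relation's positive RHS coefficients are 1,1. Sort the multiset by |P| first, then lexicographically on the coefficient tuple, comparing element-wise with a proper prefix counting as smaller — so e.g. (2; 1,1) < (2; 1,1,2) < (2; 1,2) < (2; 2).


14 minimal non-faces of Δ(Σ) (on 7 rays):

  {0,4}:  v_{0} + v_{4} = 0  →  sig = (2; —)
  {1,6}:  v_{1} + v_{6} = 0  →  sig = (2; —)
  {0,1}:  v_{0} + v_{1} = v_{3}  →  sig = (2; 1)
  {0,6}:  v_{0} + v_{6} = v_{5}  →  sig = (2; 1)
  {1,2}:  v_{1} + v_{2} = v_{5}  →  sig = (2; 1)
  {1,5}:  v_{1} + v_{5} = v_{0}  →  sig = (2; 1)
  {3,4}:  v_{3} + v_{4} = v_{1}  →  sig = (2; 1)
  {3,6}:  v_{3} + v_{6} = v_{0}  →  sig = (2; 1)
  {4,5}:  v_{4} + v_{5} = v_{6}  →  sig = (2; 1)
  {5,6}:  v_{5} + v_{6} = v_{2}  →  sig = (2; 1)
  {2,3}:  v_{2} + v_{3} = v_{0} + v_{5}  →  sig = (2; 1,1)
  {0,2}:  v_{0} + v_{2} = 2·v_{5}  →  sig = (2; 2)
  {2,4}:  v_{2} + v_{4} = 2·v_{6}  →  sig = (2; 2)
  {3,5}:  v_{3} + v_{5} = 2·v_{0}  →  sig = (2; 2)

Sorted signature multiset PRS(X):
    |P|=2: 14 collections, coeffs (), (), (1), (1), (1), (1), (1), (1), (1), (1), (1,1), (2), (2), (2)


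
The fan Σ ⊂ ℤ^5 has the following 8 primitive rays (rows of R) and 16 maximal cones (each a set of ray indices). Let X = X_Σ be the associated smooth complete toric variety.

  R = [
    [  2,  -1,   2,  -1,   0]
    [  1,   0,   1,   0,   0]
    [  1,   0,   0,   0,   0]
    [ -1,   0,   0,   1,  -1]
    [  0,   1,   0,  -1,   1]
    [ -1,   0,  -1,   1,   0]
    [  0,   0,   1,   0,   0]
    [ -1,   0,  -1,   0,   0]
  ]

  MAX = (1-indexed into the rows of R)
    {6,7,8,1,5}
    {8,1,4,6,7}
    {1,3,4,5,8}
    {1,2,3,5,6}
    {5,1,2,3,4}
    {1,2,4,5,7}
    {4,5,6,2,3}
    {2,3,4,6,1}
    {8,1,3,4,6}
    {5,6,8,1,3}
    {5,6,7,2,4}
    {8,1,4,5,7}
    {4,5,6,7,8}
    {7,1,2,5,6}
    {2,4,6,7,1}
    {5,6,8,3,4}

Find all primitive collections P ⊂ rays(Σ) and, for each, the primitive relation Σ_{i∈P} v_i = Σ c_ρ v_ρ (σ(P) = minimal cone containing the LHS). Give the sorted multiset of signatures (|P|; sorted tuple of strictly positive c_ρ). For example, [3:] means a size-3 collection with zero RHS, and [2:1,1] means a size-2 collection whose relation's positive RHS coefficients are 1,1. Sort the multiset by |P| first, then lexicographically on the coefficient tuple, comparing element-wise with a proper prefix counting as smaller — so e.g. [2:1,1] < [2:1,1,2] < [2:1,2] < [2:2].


|primitive collections| = 3. Relations:

  P = {2,8}:  v_{2} + v_{8} = 0 — sig = [2:]
  P = {3,7}:  v_{3} + v_{7} = v_{2} — sig = [2:1]
  P = {1,4,5,6}:  v_{1} + v_{4} + v_{5} + v_{6} = v_{7} — sig = [4:1]

so the primitive-relation signature multiset is
    |P|=2: 2 collections, coeffs (), (1)
    |P|=4: 1 collection, coeffs (1)


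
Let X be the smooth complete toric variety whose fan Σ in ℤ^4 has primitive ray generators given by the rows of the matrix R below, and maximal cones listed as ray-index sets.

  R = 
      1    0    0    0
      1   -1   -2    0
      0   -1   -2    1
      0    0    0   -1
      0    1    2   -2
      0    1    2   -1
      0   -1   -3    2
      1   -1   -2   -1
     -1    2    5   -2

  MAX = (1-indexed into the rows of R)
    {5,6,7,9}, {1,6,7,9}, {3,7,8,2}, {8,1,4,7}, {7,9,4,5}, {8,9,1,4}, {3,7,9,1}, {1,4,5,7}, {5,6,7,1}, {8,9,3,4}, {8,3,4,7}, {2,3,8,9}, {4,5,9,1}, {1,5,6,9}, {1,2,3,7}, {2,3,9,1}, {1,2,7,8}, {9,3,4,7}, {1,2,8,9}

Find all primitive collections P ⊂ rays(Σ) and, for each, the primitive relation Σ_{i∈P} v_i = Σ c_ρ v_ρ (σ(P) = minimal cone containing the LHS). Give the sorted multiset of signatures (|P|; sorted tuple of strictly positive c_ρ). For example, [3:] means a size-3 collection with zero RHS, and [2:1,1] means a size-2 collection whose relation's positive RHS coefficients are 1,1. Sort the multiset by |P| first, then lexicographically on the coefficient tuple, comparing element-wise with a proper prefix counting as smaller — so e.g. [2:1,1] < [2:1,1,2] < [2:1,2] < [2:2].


14 collections generate NE(X_Σ); each relation:

  • {3,6}:  v_{3} + v_{6} = 0  ⟹  sig = [2:]
  • {2,4}:  v_{2} + v_{4} = v_{8}  ⟹  sig = [2:1]
  • {3,5}:  v_{3} + v_{5} = v_{4}  ⟹  sig = [2:1]
  • {4,6}:  v_{4} + v_{6} = v_{5}  ⟹  sig = [2:1]
  • {2,6}:  v_{2} + v_{6} = v_{1} + v_{4}  ⟹  sig = [2:1,1]
  • {2,5}:  v_{2} + v_{5} = v_{1} + 2·v_{4}  ⟹  sig = [2:1,2]
  • {6,8}:  v_{6} + v_{8} = v_{1} + 2·v_{4}  ⟹  sig = [2:1,2]
  • {5,8}:  v_{5} + v_{8} = v_{1} + 3·v_{4}  ⟹  sig = [2:1,3]
  • {2,7,9}:  v_{2} + v_{7} + v_{9} = 0  ⟹  sig = [3:]
  • {1,3,4}:  v_{1} + v_{3} + v_{4} = v_{2}  ⟹  sig = [3:1]
  • {7,8,9}:  v_{7} + v_{8} + v_{9} = v_{4}  ⟹  sig = [3:1]
  • {1,3,8}:  v_{1} + v_{3} + v_{8} = 2·v_{2}  ⟹  sig = [3:2]
  • {1,4,7,9}:  v_{1} + v_{4} + v_{7} + v_{9} = v_{6}  ⟹  sig = [4:1]
  • {1,5,7,9}:  v_{1} + v_{5} + v_{7} + v_{9} = 2·v_{6}  ⟹  sig = [4:2]

Signatures (|P|; sorted positive RHS coefficients), sorted:
[[2:], [2:1], [2:1], [2:1], [2:1,1], [2:1,2], [2:1,2], [2:1,3], [3:], [3:1], [3:1], [3:2], [4:1], [4:2]]


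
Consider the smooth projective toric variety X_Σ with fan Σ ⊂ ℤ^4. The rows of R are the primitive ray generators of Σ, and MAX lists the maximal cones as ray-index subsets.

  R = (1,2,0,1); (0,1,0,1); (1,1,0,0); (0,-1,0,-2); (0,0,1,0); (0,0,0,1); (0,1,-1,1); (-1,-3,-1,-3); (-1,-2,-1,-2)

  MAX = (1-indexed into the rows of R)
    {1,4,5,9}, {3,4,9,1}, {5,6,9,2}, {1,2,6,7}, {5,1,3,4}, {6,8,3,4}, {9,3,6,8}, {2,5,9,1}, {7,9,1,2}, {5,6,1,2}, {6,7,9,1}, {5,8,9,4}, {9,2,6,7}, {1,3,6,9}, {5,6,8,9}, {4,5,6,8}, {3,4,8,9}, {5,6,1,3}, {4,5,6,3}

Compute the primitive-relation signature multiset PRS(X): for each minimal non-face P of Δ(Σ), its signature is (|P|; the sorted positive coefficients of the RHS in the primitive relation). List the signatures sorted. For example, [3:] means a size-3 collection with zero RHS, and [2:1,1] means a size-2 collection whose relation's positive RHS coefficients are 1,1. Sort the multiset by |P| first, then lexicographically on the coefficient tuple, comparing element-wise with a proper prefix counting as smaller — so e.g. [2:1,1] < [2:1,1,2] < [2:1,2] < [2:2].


The 14 primitive collections of Σ (r=9, n=4):

  P = {2,3}:  v_{2} + v_{3} = v_{1}  ⇒ sig = [2:1]
  P = {2,8}:  v_{2} + v_{8} = v_{9}  ⇒ sig = [2:1]
  P = {5,7}:  v_{5} + v_{7} = v_{2}  ⇒ sig = [2:1]
  P = {1,8}:  v_{1} + v_{8} = v_{3} + v_{9}  ⇒ sig = [2:1,1]
  P = {4,7}:  v_{4} + v_{7} = v_{1} + v_{9}  ⇒ sig = [2:1,1]
  P = {2,4}:  v_{2} + v_{4} = v_{1} + v_{5} + v_{9}  ⇒ sig = [2:1,1,1]
  P = {3,7}:  v_{3} + v_{7} = 2·v_{1} + v_{6} + v_{9}  ⇒ sig = [2:1,1,2]
  P = {7,8}:  v_{7} + v_{8} = v_{1} + v_{6} + 2·v_{9}  ⇒ sig = [2:1,1,2]
  P = {1,4,6}:  v_{1} + v_{4} + v_{6} = v_{3}  ⇒ sig = [3:1]
  P = {3,5,9}:  v_{3} + v_{5} + v_{9} = v_{4}  ⇒ sig = [3:1]
  P = {4,6,9}:  v_{4} + v_{6} + v_{9} = v_{8}  ⇒ sig = [3:1]
  P = {3,5,8}:  v_{3} + v_{5} + v_{8} = 2·v_{4} + v_{6}  ⇒ sig = [3:1,2]
  P = {1,5,6,9}:  v_{1} + v_{5} + v_{6} + v_{9} = 0  ⇒ sig = [4:]
  P = {1,2,6,9}:  v_{1} + v_{2} + v_{6} + v_{9} = v_{7}  ⇒ sig = [4:1]

so the primitive-relation signature multiset is
    |P|=2: 8 collections, coeffs (1), (1), (1), (1,1), (1,1), (1,1,1), (1,1,2), (1,1,2)
    |P|=3: 4 collections, coeffs (1), (1), (1), (1,2)
    |P|=4: 2 collections, coeffs (), (1)


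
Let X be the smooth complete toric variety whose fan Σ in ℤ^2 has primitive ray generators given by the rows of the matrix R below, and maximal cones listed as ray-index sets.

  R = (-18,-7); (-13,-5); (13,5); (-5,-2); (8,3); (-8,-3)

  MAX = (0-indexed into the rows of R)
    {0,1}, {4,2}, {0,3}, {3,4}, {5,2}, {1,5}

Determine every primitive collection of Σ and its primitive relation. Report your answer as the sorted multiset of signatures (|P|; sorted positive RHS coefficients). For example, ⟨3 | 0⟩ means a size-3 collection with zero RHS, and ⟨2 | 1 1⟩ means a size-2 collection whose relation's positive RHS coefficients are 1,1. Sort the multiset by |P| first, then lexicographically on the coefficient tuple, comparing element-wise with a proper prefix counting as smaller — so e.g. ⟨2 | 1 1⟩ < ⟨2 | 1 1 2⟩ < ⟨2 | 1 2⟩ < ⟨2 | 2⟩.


Primitive collections (9):

  {1,2}:  v_{1} + v_{2} = 0 — sig = ⟨2 | 0⟩
  {4,5}:  v_{4} + v_{5} = 0 — sig = ⟨2 | 0⟩
  {0,2}:  v_{0} + v_{2} = v_{3} — sig = ⟨2 | 1⟩
  {1,3}:  v_{1} + v_{3} = v_{0} — sig = ⟨2 | 1⟩
  {1,4}:  v_{1} + v_{4} = v_{3} — sig = ⟨2 | 1⟩
  {2,3}:  v_{2} + v_{3} = v_{4} — sig = ⟨2 | 1⟩
  {3,5}:  v_{3} + v_{5} = v_{1} — sig = ⟨2 | 1⟩
  {0,4}:  v_{0} + v_{4} = 2·v_{3} — sig = ⟨2 | 2⟩
  {0,5}:  v_{0} + v_{5} = 2·v_{1} — sig = ⟨2 | 2⟩

Sorted signature multiset PRS(X):
[⟨2 | 0⟩, ⟨2 | 0⟩, ⟨2 | 1⟩, ⟨2 | 1⟩, ⟨2 | 1⟩, ⟨2 | 1⟩, ⟨2 | 1⟩, ⟨2 | 2⟩, ⟨2 | 2⟩]


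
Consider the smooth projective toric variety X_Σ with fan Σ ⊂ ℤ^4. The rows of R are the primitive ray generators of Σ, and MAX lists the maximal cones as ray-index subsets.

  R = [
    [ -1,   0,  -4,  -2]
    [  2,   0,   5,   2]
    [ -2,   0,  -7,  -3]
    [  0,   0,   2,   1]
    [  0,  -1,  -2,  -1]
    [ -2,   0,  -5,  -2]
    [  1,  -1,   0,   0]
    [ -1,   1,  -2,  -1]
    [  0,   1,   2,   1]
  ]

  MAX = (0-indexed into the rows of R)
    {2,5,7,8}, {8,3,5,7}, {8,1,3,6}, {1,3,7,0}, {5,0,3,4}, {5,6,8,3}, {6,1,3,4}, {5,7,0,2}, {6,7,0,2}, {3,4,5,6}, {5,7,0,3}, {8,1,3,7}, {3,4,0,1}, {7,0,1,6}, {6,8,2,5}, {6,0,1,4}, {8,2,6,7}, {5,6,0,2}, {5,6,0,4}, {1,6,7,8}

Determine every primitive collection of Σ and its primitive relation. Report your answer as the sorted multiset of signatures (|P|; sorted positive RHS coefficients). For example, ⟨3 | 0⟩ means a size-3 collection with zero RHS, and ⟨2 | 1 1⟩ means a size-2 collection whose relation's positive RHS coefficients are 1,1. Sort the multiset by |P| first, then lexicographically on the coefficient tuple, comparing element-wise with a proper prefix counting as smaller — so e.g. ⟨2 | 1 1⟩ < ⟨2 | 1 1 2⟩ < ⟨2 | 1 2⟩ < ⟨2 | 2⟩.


10 minimal non-faces of Δ(Σ) (on 9 rays):

  {1,5}:  v_{1} + v_{5} = 0 ; sig = ⟨2 | 0⟩
  {4,8}:  v_{4} + v_{8} = 0 ; sig = ⟨2 | 0⟩
  {0,8}:  v_{0} + v_{8} = v_{7} ; sig = ⟨2 | 1⟩
  {2,3}:  v_{2} + v_{3} = v_{5} ; sig = ⟨2 | 1⟩
  {4,7}:  v_{4} + v_{7} = v_{0} ; sig = ⟨2 | 1⟩
  {1,2}:  v_{1} + v_{2} = v_{6} + v_{7} ; sig = ⟨2 | 1 1⟩
  {2,4}:  v_{2} + v_{4} = v_{0} + v_{5} + v_{6} ; sig = ⟨2 | 1 1 1⟩
  {3,6,7}:  v_{3} + v_{6} + v_{7} = 0 ; sig = ⟨3 | 0⟩
  {0,3,6}:  v_{0} + v_{3} + v_{6} = v_{4} ; sig = ⟨3 | 1⟩
  {5,6,7}:  v_{5} + v_{6} + v_{7} = v_{2} ; sig = ⟨3 | 1⟩

Hence PRS(X_Σ) =
{ ⟨2 | 0⟩ ×2,  ⟨2 | 1⟩ ×3,  ⟨2 | 1 1⟩,  ⟨2 | 1 1 1⟩,  ⟨3 | 0⟩,  ⟨3 | 1⟩ ×2 }


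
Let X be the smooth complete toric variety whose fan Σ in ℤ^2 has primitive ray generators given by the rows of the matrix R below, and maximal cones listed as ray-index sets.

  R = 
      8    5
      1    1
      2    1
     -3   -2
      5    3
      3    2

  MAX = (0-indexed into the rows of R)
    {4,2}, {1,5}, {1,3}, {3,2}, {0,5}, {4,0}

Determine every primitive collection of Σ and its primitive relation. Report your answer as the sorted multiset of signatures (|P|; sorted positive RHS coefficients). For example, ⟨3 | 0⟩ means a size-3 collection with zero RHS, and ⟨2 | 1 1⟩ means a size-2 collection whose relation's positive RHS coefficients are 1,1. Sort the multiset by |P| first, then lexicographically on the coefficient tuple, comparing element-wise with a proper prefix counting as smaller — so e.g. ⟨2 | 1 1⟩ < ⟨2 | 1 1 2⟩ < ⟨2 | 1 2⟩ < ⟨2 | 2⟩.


9 minimal non-faces of Δ(Σ) (on 6 rays):

  {3,5}:  v_{3} + v_{5} = 0  →  sig = ⟨2 | 0⟩
  {0,3}:  v_{0} + v_{3} = v_{4}  →  sig = ⟨2 | 1⟩
  {1,2}:  v_{1} + v_{2} = v_{5}  →  sig = ⟨2 | 1⟩
  {2,5}:  v_{2} + v_{5} = v_{4}  →  sig = ⟨2 | 1⟩
  {3,4}:  v_{3} + v_{4} = v_{2}  →  sig = ⟨2 | 1⟩
  {4,5}:  v_{4} + v_{5} = v_{0}  →  sig = ⟨2 | 1⟩
  {0,2}:  v_{0} + v_{2} = 2·v_{4}  →  sig = ⟨2 | 2⟩
  {1,4}:  v_{1} + v_{4} = 2·v_{5}  →  sig = ⟨2 | 2⟩
  {0,1}:  v_{0} + v_{1} = 3·v_{5}  →  sig = ⟨2 | 3⟩

so the primitive-relation signature multiset is
    |P|=2: 9 collections, coeffs (), (1), (1), (1), (1), (1), (2), (2), (3)


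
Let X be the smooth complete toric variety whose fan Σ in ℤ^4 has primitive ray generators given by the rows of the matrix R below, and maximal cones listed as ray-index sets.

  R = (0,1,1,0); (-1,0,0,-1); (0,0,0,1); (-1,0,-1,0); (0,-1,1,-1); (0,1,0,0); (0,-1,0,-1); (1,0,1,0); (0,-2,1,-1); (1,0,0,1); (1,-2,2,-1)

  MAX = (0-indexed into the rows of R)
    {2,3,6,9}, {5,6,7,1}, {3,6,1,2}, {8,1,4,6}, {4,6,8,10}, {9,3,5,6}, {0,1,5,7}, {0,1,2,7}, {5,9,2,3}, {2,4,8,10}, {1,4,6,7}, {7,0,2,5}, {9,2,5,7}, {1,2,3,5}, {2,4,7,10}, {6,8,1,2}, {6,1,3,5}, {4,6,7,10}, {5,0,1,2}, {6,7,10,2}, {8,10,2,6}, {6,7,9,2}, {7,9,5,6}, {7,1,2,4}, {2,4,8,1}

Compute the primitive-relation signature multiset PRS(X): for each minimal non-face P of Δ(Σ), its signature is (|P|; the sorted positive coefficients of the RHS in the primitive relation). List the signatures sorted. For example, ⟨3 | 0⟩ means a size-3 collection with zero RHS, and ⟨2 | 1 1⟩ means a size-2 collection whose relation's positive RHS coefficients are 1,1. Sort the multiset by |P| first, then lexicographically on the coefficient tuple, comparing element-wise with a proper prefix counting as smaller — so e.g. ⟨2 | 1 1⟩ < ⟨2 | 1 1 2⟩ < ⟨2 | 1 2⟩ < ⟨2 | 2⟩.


23 minimal non-faces of Δ(Σ) (on 11 rays):

  P={1,9}:  v_{1} + v_{9} = 0  so sig = ⟨2 | 0⟩
  P={3,7}:  v_{3} + v_{7} = 0  so sig = ⟨2 | 0⟩
  P={3,10}:  v_{3} + v_{10} = v_{8}  so sig = ⟨2 | 1⟩
  P={5,8}:  v_{5} + v_{8} = v_{4}  so sig = ⟨2 | 1⟩
  P={7,8}:  v_{7} + v_{8} = v_{10}  so sig = ⟨2 | 1⟩
  P={0,6}:  v_{0} + v_{6} = v_{1} + v_{7}  so sig = ⟨2 | 1 1⟩
  P={4,5}:  v_{4} + v_{5} = v_{1} + v_{7}  so sig = ⟨2 | 1 1⟩
  P={5,10}:  v_{5} + v_{10} = v_{4} + v_{7}  so sig = ⟨2 | 1 1⟩
  P={0,3}:  v_{0} + v_{3} = v_{1} + v_{2} + v_{5}  so sig = ⟨2 | 1 1 1⟩
  P={0,9}:  v_{0} + v_{9} = v_{2} + v_{5} + v_{7}  so sig = ⟨2 | 1 1 1⟩
  P={3,4}:  v_{3} + v_{4} = v_{1} + v_{2} + v_{6}  so sig = ⟨2 | 1 1 1⟩
  P={4,9}:  v_{4} + v_{9} = v_{2} + v_{6} + v_{7}  so sig = ⟨2 | 1 1 1⟩
  P={0,8}:  v_{0} + v_{8} = v_{1} + v_{2} + v_{4} + v_{7}  so sig = ⟨2 | 1 1 1 1⟩
  P={0,10}:  v_{0} + v_{10} = v_{1} + v_{2} + v_{4} + 2·v_{7}  so sig = ⟨2 | 1 1 1 2⟩
  P={0,4}:  v_{0} + v_{4} = 2·v_{1} + v_{2} + 2·v_{7}  so sig = ⟨2 | 1 2 2⟩
  P={3,8}:  v_{3} + v_{8} = v_{1} + 2·v_{2} + 2·v_{6}  so sig = ⟨2 | 1 2 2⟩
  P={8,9}:  v_{8} + v_{9} = 2·v_{2} + 2·v_{6} + v_{7}  so sig = ⟨2 | 1 2 2⟩
  P={1,10}:  v_{1} + v_{10} = 2·v_{4}  so sig = ⟨2 | 2⟩
  P={9,10}:  v_{9} + v_{10} = 2·v_{2} + 2·v_{6} + 2·v_{7}  so sig = ⟨2 | 2 2 2⟩
  P={2,5,6}:  v_{2} + v_{5} + v_{6} = 0  so sig = ⟨3 | 0⟩
  P={2,4,6}:  v_{2} + v_{4} + v_{6} = v_{8}  so sig = ⟨3 | 1⟩
  P={1,2,5,7}:  v_{1} + v_{2} + v_{5} + v_{7} = v_{0}  so sig = ⟨4 | 1⟩
  P={1,2,6,7}:  v_{1} + v_{2} + v_{6} + v_{7} = v_{4}  so sig = ⟨4 | 1⟩

Signatures (|P|; sorted positive RHS coefficients), sorted:
[⟨2 | 0⟩, ⟨2 | 0⟩, ⟨2 | 1⟩, ⟨2 | 1⟩, ⟨2 | 1⟩, ⟨2 | 1 1⟩, ⟨2 | 1 1⟩, ⟨2 | 1 1⟩, ⟨2 | 1 1 1⟩, ⟨2 | 1 1 1⟩, ⟨2 | 1 1 1⟩, ⟨2 | 1 1 1⟩, ⟨2 | 1 1 1 1⟩, ⟨2 | 1 1 1 2⟩, ⟨2 | 1 2 2⟩, ⟨2 | 1 2 2⟩, ⟨2 | 1 2 2⟩, ⟨2 | 2⟩, ⟨2 | 2 2 2⟩, ⟨3 | 0⟩, ⟨3 | 1⟩, ⟨4 | 1⟩, ⟨4 | 1⟩]


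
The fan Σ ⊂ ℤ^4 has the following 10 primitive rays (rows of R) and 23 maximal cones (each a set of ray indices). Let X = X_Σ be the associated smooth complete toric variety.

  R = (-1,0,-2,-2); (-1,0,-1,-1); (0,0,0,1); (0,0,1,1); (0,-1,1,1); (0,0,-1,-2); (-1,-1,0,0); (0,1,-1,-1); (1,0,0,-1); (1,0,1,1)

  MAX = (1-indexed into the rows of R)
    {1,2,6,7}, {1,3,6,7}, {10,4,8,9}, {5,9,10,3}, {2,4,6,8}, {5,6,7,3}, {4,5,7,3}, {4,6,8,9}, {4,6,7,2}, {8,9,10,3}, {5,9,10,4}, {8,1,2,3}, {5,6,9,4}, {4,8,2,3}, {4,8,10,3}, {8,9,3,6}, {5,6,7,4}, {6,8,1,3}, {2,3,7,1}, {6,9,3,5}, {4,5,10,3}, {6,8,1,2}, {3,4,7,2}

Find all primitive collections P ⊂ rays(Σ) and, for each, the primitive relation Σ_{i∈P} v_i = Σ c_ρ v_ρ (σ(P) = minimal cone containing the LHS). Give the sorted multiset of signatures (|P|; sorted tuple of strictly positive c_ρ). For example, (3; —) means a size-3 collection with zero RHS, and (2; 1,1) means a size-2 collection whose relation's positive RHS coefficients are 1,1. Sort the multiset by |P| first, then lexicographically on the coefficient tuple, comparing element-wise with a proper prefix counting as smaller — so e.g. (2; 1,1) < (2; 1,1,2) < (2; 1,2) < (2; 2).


Σ has 15 primitive collections:

  • {2,10}:  v_{2} + v_{10} = 0 — sig = (2; —)
  • {5,8}:  v_{5} + v_{8} = 0 — sig = (2; —)
  • {1,4}:  v_{1} + v_{4} = v_{2} — sig = (2; 1)
  • {2,5}:  v_{2} + v_{5} = v_{7} — sig = (2; 1)
  • {2,9}:  v_{2} + v_{9} = v_{6} — sig = (2; 1)
  • {6,10}:  v_{6} + v_{10} = v_{9} — sig = (2; 1)
  • {7,8}:  v_{7} + v_{8} = v_{2} — sig = (2; 1)
  • {7,10}:  v_{7} + v_{10} = v_{5} — sig = (2; 1)
  • {1,10}:  v_{1} + v_{10} = v_{3} + v_{6} — sig = (2; 1,1)
  • {7,9}:  v_{7} + v_{9} = v_{5} + v_{6} — sig = (2; 1,1)
  • {1,5}:  v_{1} + v_{5} = v_{3} + v_{6} + v_{7} — sig = (2; 1,1,1)
  • {1,9}:  v_{1} + v_{9} = v_{3} + 2·v_{6} — sig = (2; 1,2)
  • {3,4,6}:  v_{3} + v_{4} + v_{6} = 0 — sig = (3; —)
  • {2,3,6}:  v_{2} + v_{3} + v_{6} = v_{1} — sig = (3; 1)
  • {3,4,9}:  v_{3} + v_{4} + v_{9} = v_{10} — sig = (3; 1)

so the primitive-relation signature multiset is
[(2; —), (2; —), (2; 1), (2; 1), (2; 1), (2; 1), (2; 1), (2; 1), (2; 1,1), (2; 1,1), (2; 1,1,1), (2; 1,2), (3; —), (3; 1), (3; 1)]


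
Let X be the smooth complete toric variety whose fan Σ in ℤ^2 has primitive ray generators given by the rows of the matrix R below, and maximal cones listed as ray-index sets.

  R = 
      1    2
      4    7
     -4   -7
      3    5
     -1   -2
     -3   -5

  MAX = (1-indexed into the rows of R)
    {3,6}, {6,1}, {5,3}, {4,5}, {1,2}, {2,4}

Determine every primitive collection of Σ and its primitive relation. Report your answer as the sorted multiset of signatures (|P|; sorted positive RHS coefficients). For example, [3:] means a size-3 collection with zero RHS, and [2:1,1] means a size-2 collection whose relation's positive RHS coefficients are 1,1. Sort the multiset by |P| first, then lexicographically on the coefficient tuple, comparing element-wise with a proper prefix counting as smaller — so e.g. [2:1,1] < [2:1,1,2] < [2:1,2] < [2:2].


Σ has 9 primitive collections:

  • {1,5}:  v_{1} + v_{5} = 0 — sig = [2:]
  • {2,3}:  v_{2} + v_{3} = 0 — sig = [2:]
  • {4,6}:  v_{4} + v_{6} = 0 — sig = [2:]
  • {1,3}:  v_{1} + v_{3} = v_{6} — sig = [2:1]
  • {1,4}:  v_{1} + v_{4} = v_{2} — sig = [2:1]
  • {2,5}:  v_{2} + v_{5} = v_{4} — sig = [2:1]
  • {2,6}:  v_{2} + v_{6} = v_{1} — sig = [2:1]
  • {3,4}:  v_{3} + v_{4} = v_{5} — sig = [2:1]
  • {5,6}:  v_{5} + v_{6} = v_{3} — sig = [2:1]

Sorted signature multiset PRS(X):
    |P|=2: 9 collections, coeffs (), (), (), (1), (1), (1), (1), (1), (1)


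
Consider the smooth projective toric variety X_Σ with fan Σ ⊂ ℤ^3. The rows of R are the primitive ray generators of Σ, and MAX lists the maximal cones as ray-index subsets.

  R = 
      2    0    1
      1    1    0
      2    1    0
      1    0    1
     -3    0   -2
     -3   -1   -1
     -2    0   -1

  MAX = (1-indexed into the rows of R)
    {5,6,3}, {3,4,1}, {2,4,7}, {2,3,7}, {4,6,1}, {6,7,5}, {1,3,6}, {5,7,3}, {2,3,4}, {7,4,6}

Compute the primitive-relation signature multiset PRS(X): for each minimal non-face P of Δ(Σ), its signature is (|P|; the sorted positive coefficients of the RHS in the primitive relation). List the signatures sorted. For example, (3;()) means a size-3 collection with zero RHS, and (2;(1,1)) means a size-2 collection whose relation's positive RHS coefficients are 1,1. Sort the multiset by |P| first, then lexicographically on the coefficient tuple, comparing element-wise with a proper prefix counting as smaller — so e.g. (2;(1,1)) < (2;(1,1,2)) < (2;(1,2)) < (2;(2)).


9 collections generate NE(X_Σ); each relation:

  {1,7}:  v_{1} + v_{7} = 0 ; sig = (2;())
  {2,6}:  v_{2} + v_{6} = v_{7} ; sig = (2;(1))
  {4,5}:  v_{4} + v_{5} = v_{7} ; sig = (2;(1))
  {1,2}:  v_{1} + v_{2} = v_{3} + v_{4} ; sig = (2;(1,1))
  {1,5}:  v_{1} + v_{5} = v_{3} + v_{6} ; sig = (2;(1,1))
  {2,5}:  v_{2} + v_{5} = v_{3} + 2·v_{7} ; sig = (2;(1,2))
  {3,4,6}:  v_{3} + v_{4} + v_{6} = 0 ; sig = (3;())
  {3,4,7}:  v_{3} + v_{4} + v_{7} = v_{2} ; sig = (3;(1))
  {3,6,7}:  v_{3} + v_{6} + v_{7} = v_{5} ; sig = (3;(1))

Hence PRS(X_Σ) =
    (2;())
    (2;(1))
    (2;(1))
    (2;(1,1))
    (2;(1,1))
    (2;(1,2))
    (3;())
    (3;(1))
    (3;(1))


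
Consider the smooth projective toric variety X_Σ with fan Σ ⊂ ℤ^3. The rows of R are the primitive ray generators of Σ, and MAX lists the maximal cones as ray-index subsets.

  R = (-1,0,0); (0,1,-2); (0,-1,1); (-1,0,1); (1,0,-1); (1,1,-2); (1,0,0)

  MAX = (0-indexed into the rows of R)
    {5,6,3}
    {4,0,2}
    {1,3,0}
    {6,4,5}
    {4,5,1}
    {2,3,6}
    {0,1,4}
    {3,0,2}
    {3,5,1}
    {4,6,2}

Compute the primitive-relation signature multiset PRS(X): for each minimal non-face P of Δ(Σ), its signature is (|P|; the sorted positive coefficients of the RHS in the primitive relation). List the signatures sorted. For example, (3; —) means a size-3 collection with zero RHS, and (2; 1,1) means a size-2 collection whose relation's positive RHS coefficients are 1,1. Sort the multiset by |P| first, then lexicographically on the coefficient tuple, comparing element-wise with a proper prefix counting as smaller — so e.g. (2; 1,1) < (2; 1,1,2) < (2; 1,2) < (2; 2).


Δ(Σ) — 7 vertices, 6 min non-faces:

  {0,6}:  v_{0} + v_{6} = 0 ; sig = (2; —)
  {3,4}:  v_{3} + v_{4} = 0 ; sig = (2; —)
  {0,5}:  v_{0} + v_{5} = v_{1} ; sig = (2; 1)
  {1,6}:  v_{1} + v_{6} = v_{5} ; sig = (2; 1)
  {2,5}:  v_{2} + v_{5} = v_{4} ; sig = (2; 1)
  {1,2}:  v_{1} + v_{2} = v_{0} + v_{4} ; sig = (2; 1,1)

so the primitive-relation signature multiset is
    |P|=2: 6 collections, coeffs (), (), (1), (1), (1), (1,1)


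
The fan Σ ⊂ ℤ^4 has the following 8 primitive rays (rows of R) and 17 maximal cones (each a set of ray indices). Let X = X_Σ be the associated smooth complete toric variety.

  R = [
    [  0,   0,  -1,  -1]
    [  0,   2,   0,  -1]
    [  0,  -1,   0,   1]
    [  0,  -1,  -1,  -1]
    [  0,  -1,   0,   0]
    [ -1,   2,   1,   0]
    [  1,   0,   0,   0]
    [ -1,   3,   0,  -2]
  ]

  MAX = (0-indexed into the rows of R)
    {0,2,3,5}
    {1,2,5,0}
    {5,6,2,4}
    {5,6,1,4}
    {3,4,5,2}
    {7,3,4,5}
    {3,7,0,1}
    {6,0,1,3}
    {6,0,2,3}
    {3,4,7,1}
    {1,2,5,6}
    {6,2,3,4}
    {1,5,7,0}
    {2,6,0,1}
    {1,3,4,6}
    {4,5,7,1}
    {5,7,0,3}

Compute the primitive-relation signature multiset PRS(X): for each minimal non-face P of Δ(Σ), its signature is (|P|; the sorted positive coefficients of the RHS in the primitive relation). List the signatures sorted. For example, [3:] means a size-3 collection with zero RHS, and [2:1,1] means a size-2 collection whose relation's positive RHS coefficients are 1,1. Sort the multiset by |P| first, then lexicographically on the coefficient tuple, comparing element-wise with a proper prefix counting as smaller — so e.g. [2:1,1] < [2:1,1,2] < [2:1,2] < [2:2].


Primitive collections (8):

  {0,4}:  v_{0} + v_{4} = v_{3} — sig = [2:1]
  {2,7}:  v_{2} + v_{7} = v_{0} + v_{5} — sig = [2:1,1]
  {6,7}:  v_{6} + v_{7} = 2·v_{1} + v_{4} — sig = [2:1,2]
  {1,2,4}:  v_{1} + v_{2} + v_{4} = 0 — sig = [3:]
  {0,5,6}:  v_{0} + v_{5} + v_{6} = v_{1} — sig = [3:1]
  {1,2,3}:  v_{1} + v_{2} + v_{3} = v_{0} — sig = [3:1]
  {1,3,5}:  v_{1} + v_{3} + v_{5} = v_{7} — sig = [3:1]
  {3,5,6}:  v_{3} + v_{5} + v_{6} = v_{1} + v_{4} — sig = [3:1,1]

Sorted signature multiset PRS(X):
    [2:1]
    [2:1,1]
    [2:1,2]
    [3:]
    [3:1]
    [3:1]
    [3:1]
    [3:1,1]


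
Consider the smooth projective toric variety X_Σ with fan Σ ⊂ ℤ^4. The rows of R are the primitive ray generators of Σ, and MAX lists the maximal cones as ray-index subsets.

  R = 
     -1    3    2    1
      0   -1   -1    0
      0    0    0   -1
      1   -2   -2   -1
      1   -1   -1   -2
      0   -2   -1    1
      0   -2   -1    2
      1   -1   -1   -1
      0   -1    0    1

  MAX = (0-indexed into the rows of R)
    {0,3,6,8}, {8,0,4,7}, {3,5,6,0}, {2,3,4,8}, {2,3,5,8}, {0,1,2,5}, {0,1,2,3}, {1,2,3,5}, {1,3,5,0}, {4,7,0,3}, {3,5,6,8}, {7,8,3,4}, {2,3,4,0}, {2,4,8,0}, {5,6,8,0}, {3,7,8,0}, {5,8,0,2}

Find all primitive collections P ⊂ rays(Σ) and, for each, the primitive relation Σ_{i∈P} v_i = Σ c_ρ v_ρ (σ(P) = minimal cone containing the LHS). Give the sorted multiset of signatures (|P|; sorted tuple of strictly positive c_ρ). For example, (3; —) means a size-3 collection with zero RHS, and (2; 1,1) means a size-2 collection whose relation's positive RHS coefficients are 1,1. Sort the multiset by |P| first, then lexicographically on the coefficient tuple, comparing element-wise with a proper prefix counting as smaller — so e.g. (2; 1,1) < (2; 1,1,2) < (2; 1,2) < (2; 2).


Minimal non-faces — 14 found among 9 rays, 17 max cones:

  {1,7}:  v_{1} + v_{7} = v_{3}  ⇒ sig = (2; 1)
  {1,8}:  v_{1} + v_{8} = v_{5}  ⇒ sig = (2; 1)
  {2,6}:  v_{2} + v_{6} = v_{5}  ⇒ sig = (2; 1)
  {2,7}:  v_{2} + v_{7} = v_{4}  ⇒ sig = (2; 1)
  {1,4}:  v_{1} + v_{4} = v_{2} + v_{3}  ⇒ sig = (2; 1,1)
  {4,6}:  v_{4} + v_{6} = v_{3} + v_{8}  ⇒ sig = (2; 1,1)
  {5,7}:  v_{5} + v_{7} = v_{3} + v_{8}  ⇒ sig = (2; 1,1)
  {4,5}:  v_{4} + v_{5} = v_{2} + v_{3} + v_{8}  ⇒ sig = (2; 1,1,1)
  {1,6}:  v_{1} + v_{6} = v_{0} + v_{3} + 2·v_{5}  ⇒ sig = (2; 1,1,2)
  {6,7}:  v_{6} + v_{7} = v_{0} + 2·v_{3} + 2·v_{8}  ⇒ sig = (2; 1,2,2)
  {0,2,3,8}:  v_{0} + v_{2} + v_{3} + v_{8} = 0  ⇒ sig = (4; —)
  {0,2,3,5}:  v_{0} + v_{2} + v_{3} + v_{5} = v_{1}  ⇒ sig = (4; 1)
  {0,3,4,8}:  v_{0} + v_{3} + v_{4} + v_{8} = v_{7}  ⇒ sig = (4; 1)
  {0,3,5,8}:  v_{0} + v_{3} + v_{5} + v_{8} = v_{6}  ⇒ sig = (4; 1)

so the primitive-relation signature multiset is
{ (2; 1) ×4,  (2; 1,1) ×3,  (2; 1,1,1),  (2; 1,1,2),  (2; 1,2,2),  (4; —),  (4; 1) ×3 }


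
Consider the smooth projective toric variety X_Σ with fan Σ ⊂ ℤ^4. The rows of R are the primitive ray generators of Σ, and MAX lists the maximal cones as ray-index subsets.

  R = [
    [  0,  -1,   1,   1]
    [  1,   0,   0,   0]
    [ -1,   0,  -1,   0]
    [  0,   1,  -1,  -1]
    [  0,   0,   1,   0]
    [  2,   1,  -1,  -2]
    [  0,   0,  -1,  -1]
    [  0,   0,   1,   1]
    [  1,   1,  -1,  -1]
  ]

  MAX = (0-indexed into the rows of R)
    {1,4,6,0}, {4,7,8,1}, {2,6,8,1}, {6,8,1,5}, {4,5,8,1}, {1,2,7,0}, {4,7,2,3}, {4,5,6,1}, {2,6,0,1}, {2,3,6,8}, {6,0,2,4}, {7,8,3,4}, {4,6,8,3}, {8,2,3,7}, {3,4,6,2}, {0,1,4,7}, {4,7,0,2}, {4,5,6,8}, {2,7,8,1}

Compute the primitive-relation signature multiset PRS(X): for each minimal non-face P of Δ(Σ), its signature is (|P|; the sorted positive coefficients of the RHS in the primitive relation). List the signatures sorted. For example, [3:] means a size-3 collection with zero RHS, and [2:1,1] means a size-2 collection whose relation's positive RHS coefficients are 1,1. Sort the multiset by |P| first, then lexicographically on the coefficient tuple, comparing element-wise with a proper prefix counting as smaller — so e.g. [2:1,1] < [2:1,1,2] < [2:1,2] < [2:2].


Δ(Σ) — 9 vertices, 11 min non-faces:

  {0,3}:  v_{0} + v_{3} = 0  ⇒ sig = [2:]
  {6,7}:  v_{6} + v_{7} = 0  ⇒ sig = [2:]
  {0,8}:  v_{0} + v_{8} = v_{1}  ⇒ sig = [2:1]
  {1,3}:  v_{1} + v_{3} = v_{8}  ⇒ sig = [2:1]
  {2,5}:  v_{2} + v_{5} = v_{6} + v_{8}  ⇒ sig = [2:1,1]
  {5,7}:  v_{5} + v_{7} = v_{1} + v_{4} + v_{8}  ⇒ sig = [2:1,1,1]
  {0,5}:  v_{0} + v_{5} = 2·v_{1} + v_{4} + v_{6}  ⇒ sig = [2:1,1,2]
  {3,5}:  v_{3} + v_{5} = v_{4} + v_{6} + 2·v_{8}  ⇒ sig = [2:1,1,2]
  {1,2,4}:  v_{1} + v_{2} + v_{4} = 0  ⇒ sig = [3:]
  {2,4,8}:  v_{2} + v_{4} + v_{8} = v_{3}  ⇒ sig = [3:1]
  {1,4,6,8}:  v_{1} + v_{4} + v_{6} + v_{8} = v_{5}  ⇒ sig = [4:1]

Sorted signature multiset PRS(X):
    [2:]
    [2:]
    [2:1]
    [2:1]
    [2:1,1]
    [2:1,1,1]
    [2:1,1,2]
    [2:1,1,2]
    [3:]
    [3:1]
    [4:1]


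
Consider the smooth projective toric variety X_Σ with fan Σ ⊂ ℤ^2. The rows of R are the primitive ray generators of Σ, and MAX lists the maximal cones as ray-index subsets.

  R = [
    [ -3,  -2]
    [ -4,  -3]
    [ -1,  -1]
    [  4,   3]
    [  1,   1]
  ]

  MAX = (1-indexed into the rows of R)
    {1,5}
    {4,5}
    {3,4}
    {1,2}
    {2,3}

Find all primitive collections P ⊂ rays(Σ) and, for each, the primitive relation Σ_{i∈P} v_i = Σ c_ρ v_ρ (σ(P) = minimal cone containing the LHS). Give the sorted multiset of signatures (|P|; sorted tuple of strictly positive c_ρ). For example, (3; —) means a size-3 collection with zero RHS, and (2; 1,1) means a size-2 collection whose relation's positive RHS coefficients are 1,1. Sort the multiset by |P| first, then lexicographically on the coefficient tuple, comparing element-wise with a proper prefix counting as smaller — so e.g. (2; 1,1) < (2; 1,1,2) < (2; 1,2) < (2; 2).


|primitive collections| = 5. Relations:

  {2,4}:  v_{2} + v_{4} = 0 ; sig = (2; —)
  {3,5}:  v_{3} + v_{5} = 0 ; sig = (2; —)
  {1,3}:  v_{1} + v_{3} = v_{2} ; sig = (2; 1)
  {1,4}:  v_{1} + v_{4} = v_{5} ; sig = (2; 1)
  {2,5}:  v_{2} + v_{5} = v_{1} ; sig = (2; 1)

Hence PRS(X_Σ) =
    (2; —)
    (2; —)
    (2; 1)
    (2; 1)
    (2; 1)


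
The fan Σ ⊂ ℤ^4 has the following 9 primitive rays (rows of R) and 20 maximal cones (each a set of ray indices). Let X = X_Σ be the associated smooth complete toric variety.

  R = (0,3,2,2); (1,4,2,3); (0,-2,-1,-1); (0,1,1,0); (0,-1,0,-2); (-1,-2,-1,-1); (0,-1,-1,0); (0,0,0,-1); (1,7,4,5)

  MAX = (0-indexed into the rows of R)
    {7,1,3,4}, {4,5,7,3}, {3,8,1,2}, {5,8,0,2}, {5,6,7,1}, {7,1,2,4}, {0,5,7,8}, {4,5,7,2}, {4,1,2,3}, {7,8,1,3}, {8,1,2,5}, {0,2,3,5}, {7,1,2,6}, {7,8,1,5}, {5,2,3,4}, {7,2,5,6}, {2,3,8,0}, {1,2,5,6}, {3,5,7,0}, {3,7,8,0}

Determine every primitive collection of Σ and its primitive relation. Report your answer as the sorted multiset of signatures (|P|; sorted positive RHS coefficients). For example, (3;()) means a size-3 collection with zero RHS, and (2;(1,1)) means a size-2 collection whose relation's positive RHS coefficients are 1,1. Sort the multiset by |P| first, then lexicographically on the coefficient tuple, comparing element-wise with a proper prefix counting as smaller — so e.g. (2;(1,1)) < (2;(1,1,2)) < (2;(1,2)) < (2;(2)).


The 14 primitive collections of Σ (r=9, n=4):

  • {3,6}:  v_{3} + v_{6} = 0 — sig = (2;())
  • {0,1}:  v_{0} + v_{1} = v_{8} — sig = (2;(1))
  • {0,6}:  v_{0} + v_{6} = v_{1} + v_{5} — sig = (2;(1,1))
  • {4,6}:  v_{4} + v_{6} = v_{2} + v_{7} — sig = (2;(1,1))
  • {4,8}:  v_{4} + v_{8} = v_{1} + 2·v_{3} — sig = (2;(1,2))
  • {6,8}:  v_{6} + v_{8} = 2·v_{1} + v_{5} — sig = (2;(1,2))
  • {0,4}:  v_{0} + v_{4} = 2·v_{3} — sig = (2;(2))
  • {0,2,7}:  v_{0} + v_{2} + v_{7} = v_{3} — sig = (3;(1))
  • {1,3,5}:  v_{1} + v_{3} + v_{5} = v_{0} — sig = (3;(1))
  • {1,4,5}:  v_{1} + v_{4} + v_{5} = v_{3} — sig = (3;(1))
  • {2,3,7}:  v_{2} + v_{3} + v_{7} = v_{4} — sig = (3;(1))
  • {2,7,8}:  v_{2} + v_{7} + v_{8} = v_{1} + v_{3} — sig = (3;(1,1))
  • {3,5,8}:  v_{3} + v_{5} + v_{8} = 2·v_{0} — sig = (3;(2))
  • {1,2,5,7}:  v_{1} + v_{2} + v_{5} + v_{7} = 0 — sig = (4;())

Sorted signature multiset PRS(X):
{ (2;()),  (2;(1)),  (2;(1,1)) ×2,  (2;(1,2)) ×2,  (2;(2)),  (3;(1)) ×4,  (3;(1,1)),  (3;(2)),  (4;()) }


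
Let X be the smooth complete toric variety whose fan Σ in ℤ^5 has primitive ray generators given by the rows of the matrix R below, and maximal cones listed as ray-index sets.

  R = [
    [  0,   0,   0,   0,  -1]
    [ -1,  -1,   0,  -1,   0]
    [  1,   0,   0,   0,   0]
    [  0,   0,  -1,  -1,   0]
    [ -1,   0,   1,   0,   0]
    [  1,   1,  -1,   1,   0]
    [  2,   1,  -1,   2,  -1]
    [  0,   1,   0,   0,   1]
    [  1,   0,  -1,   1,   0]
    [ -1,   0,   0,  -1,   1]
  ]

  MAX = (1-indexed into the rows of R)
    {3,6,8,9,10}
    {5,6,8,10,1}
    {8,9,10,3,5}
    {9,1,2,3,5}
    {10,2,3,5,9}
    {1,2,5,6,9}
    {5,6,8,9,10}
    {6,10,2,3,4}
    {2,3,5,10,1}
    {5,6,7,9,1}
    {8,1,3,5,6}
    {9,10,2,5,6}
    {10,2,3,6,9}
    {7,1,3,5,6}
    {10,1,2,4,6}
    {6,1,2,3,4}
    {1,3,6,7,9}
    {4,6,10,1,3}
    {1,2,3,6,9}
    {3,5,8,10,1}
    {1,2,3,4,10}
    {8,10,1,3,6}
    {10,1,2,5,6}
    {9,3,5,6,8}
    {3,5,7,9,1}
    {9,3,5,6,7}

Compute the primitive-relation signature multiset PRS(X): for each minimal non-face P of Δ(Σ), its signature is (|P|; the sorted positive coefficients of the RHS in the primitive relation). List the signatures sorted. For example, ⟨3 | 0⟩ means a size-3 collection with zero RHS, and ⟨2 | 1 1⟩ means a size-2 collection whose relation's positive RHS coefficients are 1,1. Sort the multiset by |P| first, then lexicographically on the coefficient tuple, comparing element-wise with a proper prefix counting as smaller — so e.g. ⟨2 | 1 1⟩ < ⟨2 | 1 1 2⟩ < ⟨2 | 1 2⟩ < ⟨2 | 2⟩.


Σ has 14 primitive collections:

  {2,8}:  v_{2} + v_{8} = v_{10} ; sig = ⟨2 | 1⟩
  {7,10}:  v_{7} + v_{10} = v_{6} ; sig = ⟨2 | 1⟩
  {2,7}:  v_{2} + v_{7} = v_{1} + v_{9} ; sig = ⟨2 | 1 1⟩
  {4,5}:  v_{4} + v_{5} = v_{1} + v_{10} ; sig = ⟨2 | 1 1⟩
  {4,7}:  v_{4} + v_{7} = v_{1} + v_{2} + v_{3} + 2·v_{6} ; sig = ⟨2 | 1 1 1 2⟩
  {4,8}:  v_{4} + v_{8} = v_{1} + v_{3} + v_{6} + 2·v_{10} ; sig = ⟨2 | 1 1 1 2⟩
  {7,8}:  v_{7} + v_{8} = v_{3} + v_{5} + 2·v_{6} ; sig = ⟨2 | 1 1 2⟩
  {4,9}:  v_{4} + v_{9} = 2·v_{2} + v_{3} + 2·v_{6} ; sig = ⟨2 | 1 2 2⟩
  {1,8,9}:  v_{1} + v_{8} + v_{9} = v_{6} ; sig = ⟨3 | 1⟩
  {1,9,10}:  v_{1} + v_{9} + v_{10} = v_{2} + v_{6} ; sig = ⟨3 | 1 1⟩
  {2,3,5,6}:  v_{2} + v_{3} + v_{5} + v_{6} = 0 ; sig = ⟨4 | 0⟩
  {3,5,6,10}:  v_{3} + v_{5} + v_{6} + v_{10} = v_{8} ; sig = ⟨4 | 1⟩
  {1,2,3,6,10}:  v_{1} + v_{2} + v_{3} + v_{6} + v_{10} = v_{4} ; sig = ⟨5 | 1⟩
  {1,3,5,6,9}:  v_{1} + v_{3} + v_{5} + v_{6} + v_{9} = v_{7} ; sig = ⟨5 | 1⟩

Signatures (|P|; sorted positive RHS coefficients), sorted:
[⟨2 | 1⟩, ⟨2 | 1⟩, ⟨2 | 1 1⟩, ⟨2 | 1 1⟩, ⟨2 | 1 1 1 2⟩, ⟨2 | 1 1 1 2⟩, ⟨2 | 1 1 2⟩, ⟨2 | 1 2 2⟩, ⟨3 | 1⟩, ⟨3 | 1 1⟩, ⟨4 | 0⟩, ⟨4 | 1⟩, ⟨5 | 1⟩, ⟨5 | 1⟩]
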